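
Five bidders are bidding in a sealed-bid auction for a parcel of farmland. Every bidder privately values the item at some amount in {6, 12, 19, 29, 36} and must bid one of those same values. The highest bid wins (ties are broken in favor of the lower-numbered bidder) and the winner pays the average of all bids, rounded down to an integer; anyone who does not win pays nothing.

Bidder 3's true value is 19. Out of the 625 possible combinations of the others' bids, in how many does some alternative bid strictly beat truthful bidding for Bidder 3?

76

Others bid (6, 6, 6, 6): truth gives 11; bid 12 gives 12 > 11. Violating.
Others bid (6, 6, 6, 12): truth gives 10; bid 12 gives 11 > 10. Violating.
Others bid (6, 6, 6, 29): truth gives 0; bid 29 gives 4 > 0. Violating.
Others bid (6, 6, 6, 36): truth gives 0; bid 36 gives 1 > 0. Violating.
Others bid (6, 6, 6, 19): truth gives 8; no alternative beats it.
Others bid (6, 6, 12, 19): truth gives 7; no alternative beats it.
(Checking all 625 profiles: 76 have a profitable deviation, 549 do not.)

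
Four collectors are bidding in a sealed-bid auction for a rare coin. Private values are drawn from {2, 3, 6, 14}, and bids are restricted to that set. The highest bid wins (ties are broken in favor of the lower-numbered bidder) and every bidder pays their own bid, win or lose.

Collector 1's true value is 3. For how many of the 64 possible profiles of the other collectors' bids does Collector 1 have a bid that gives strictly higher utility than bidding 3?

57

Others bid (2, 2, 2): truth gives 0; bid 2 gives 1 > 0. Violating.
Others bid (2, 2, 6): truth gives -3; bid 2 gives -2 > -3. Violating.
Others bid (2, 2, 14): truth gives -3; bid 2 gives -2 > -3. Violating.
Others bid (2, 3, 6): truth gives -3; bid 2 gives -2 > -3. Violating.
Others bid (2, 2, 3): truth gives 0; no alternative beats it.
Others bid (2, 3, 2): truth gives 0; no alternative beats it.
(Checking all 64 profiles: 57 have a profitable deviation, 7 do not.)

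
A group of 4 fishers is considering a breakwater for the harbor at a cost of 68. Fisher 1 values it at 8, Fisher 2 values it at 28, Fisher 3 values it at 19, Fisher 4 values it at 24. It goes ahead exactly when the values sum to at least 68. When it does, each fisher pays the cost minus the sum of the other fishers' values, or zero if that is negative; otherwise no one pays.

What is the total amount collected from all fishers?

38

Total value 79 ≥ cost 68, so it is built.
Fisher 1: others sum to 71; max(0, 68 - 71) = 0.
Fisher 2: others sum to 51; max(0, 68 - 51) = 17.
Fisher 3: others sum to 60; max(0, 68 - 60) = 8.
Fisher 4: others sum to 55; max(0, 68 - 55) = 13.
Total collected = 0 + 17 + 8 + 13 = 38.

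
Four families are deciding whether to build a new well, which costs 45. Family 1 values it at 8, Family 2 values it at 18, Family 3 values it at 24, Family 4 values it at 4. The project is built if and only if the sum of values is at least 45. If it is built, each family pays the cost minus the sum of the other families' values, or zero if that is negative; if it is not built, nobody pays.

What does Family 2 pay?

Total value 54 ≥ cost 45, so the project is built.
The other families' values sum to 36.
Cost minus that sum is 45 - 36 = 9.

9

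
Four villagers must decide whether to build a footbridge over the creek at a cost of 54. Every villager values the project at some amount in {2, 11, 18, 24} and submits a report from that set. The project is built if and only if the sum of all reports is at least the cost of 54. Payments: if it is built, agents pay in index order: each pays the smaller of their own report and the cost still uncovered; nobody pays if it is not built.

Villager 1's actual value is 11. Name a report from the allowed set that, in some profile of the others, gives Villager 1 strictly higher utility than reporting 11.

Suppose Villager 2 reports 11, Villager 3 reports 18 and Villager 4 reports 24.
Report 11: project built, pays 11, utility 11 - 11 = 0.
Report 2: project built, pays 2, utility 11 - 2 = 9.
So reporting 2 beats truth here (9 > 0).

2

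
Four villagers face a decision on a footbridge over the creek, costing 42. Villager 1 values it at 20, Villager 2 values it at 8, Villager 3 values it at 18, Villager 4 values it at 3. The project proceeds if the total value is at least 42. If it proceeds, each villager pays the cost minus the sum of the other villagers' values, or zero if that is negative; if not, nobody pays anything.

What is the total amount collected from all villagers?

Total value 49 ≥ cost 42, so it is built.
Villager 1: others sum to 29; max(0, 42 - 29) = 13.
Villager 2: others sum to 41; max(0, 42 - 41) = 1.
Villager 3: others sum to 31; max(0, 42 - 31) = 11.
Villager 4: others sum to 46; max(0, 42 - 46) = 0.
Total collected = 13 + 1 + 11 + 0 = 25.

25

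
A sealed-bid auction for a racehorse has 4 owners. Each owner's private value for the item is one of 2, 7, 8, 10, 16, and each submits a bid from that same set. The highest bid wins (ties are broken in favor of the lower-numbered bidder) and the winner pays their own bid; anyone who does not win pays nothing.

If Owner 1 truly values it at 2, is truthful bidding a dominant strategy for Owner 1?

Check each profile of the others' bids and compare truth against every alternative bid.
Others bid (2, 2, 2): truth gives 0, best alternative gives -5.
Others bid (2, 2, 7): truth gives 0, best alternative gives -5.
Others bid (2, 7, 2): truth gives 0, best alternative gives -5.
Others bid (2, 7, 7): truth gives 0, best alternative gives -5.
Others bid (7, 2, 2): truth gives 0, best alternative gives -5.
Others bid (7, 2, 7): truth gives 0, best alternative gives -5.
(Remaining 119 profiles checked similarly; truth is weakly best in each.)
In every case the truthful bid is at least as good as any alternative, so it is a dominant strategy.

Yes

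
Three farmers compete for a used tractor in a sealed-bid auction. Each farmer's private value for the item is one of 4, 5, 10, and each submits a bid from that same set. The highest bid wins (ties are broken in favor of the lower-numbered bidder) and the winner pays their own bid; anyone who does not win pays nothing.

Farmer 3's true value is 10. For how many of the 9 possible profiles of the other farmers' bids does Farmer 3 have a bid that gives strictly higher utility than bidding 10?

Others bid (4, 4): truth gives 0; bid 5 gives 5 > 0. Violating.
Others bid (4, 5): truth gives 0; no alternative beats it.
Others bid (4, 10): truth gives 0; no alternative beats it.
(Checking all 9 profiles: 1 has a profitable deviation, 8 do not.)

1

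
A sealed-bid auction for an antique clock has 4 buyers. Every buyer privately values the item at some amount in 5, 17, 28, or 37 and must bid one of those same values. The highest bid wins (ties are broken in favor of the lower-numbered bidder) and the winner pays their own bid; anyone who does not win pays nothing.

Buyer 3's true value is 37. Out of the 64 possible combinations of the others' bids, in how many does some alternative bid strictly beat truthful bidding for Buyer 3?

Others bid (5, 5, 5): truth gives 0; bid 17 gives 20 > 0. Violating.
Others bid (5, 5, 17): truth gives 0; bid 17 gives 20 > 0. Violating.
Others bid (5, 5, 28): truth gives 0; bid 28 gives 9 > 0. Violating.
Others bid (5, 17, 5): truth gives 0; bid 28 gives 9 > 0. Violating.
Others bid (5, 5, 37): truth gives 0; no alternative beats it.
Others bid (5, 17, 37): truth gives 0; no alternative beats it.
(Checking all 64 profiles: 12 have a profitable deviation, 52 do not.)

12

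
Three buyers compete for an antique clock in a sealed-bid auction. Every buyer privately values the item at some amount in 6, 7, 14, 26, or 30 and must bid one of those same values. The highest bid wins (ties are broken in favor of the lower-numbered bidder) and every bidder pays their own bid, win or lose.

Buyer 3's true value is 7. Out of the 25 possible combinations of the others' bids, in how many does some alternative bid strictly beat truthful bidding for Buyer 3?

24

Others bid (6, 7): truth gives -7; bid 6 gives -6 > -7. Violating.
Others bid (6, 14): truth gives -7; bid 6 gives -6 > -7. Violating.
Others bid (6, 26): truth gives -7; bid 6 gives -6 > -7. Violating.
Others bid (6, 30): truth gives -7; bid 6 gives -6 > -7. Violating.
Others bid (6, 6): truth gives 0; no alternative beats it.
(Checking all 25 profiles: 24 have a profitable deviation, 1 does not.)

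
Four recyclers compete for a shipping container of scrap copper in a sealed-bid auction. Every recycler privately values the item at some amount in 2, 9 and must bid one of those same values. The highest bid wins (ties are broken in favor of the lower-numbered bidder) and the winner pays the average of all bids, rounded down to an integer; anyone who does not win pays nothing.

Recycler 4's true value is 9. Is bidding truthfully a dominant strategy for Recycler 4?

Yes

Check each profile of the others' bids and compare truth against every alternative bid.
Others bid (2, 2, 2): truth gives 6, best alternative gives 0.
Others bid (2, 2, 9): truth gives 0, best alternative gives 0.
Others bid (2, 9, 2): truth gives 0, best alternative gives 0.
Others bid (2, 9, 9): truth gives 0, best alternative gives 0.
Others bid (9, 2, 2): truth gives 0, best alternative gives 0.
Others bid (9, 2, 9): truth gives 0, best alternative gives 0.
(Remaining 2 profiles checked similarly; truth is weakly best in each.)
In every case the truthful bid is at least as good as any alternative, so it is a dominant strategy.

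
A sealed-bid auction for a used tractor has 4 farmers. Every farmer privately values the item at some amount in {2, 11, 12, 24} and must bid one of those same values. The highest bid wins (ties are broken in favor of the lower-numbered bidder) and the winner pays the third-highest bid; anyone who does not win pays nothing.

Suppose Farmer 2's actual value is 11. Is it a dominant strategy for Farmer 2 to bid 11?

Consider the case where Farmer 1 bids 2, Farmer 3 bids 2 and Farmer 4 bids 12.
Truthful bid 11: loses, pays 0, utility 0.
Bid 12 instead: wins, pays 2, utility 11 - 2 = 9.
Since 9 > 0, bidding 12 is strictly better here, so truthful bidding is not dominant.

No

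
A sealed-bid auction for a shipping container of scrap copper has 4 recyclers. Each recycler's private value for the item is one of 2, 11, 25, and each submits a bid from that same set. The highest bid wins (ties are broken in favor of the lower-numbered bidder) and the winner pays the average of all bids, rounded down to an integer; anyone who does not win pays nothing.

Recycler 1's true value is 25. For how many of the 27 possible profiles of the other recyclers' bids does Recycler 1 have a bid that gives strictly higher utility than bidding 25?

Others bid (2, 2, 2): truth gives 18; bid 2 gives 23 > 18. Violating.
Others bid (2, 2, 11): truth gives 15; bid 11 gives 19 > 15. Violating.
Others bid (2, 11, 2): truth gives 15; bid 11 gives 19 > 15. Violating.
Others bid (2, 11, 11): truth gives 13; bid 11 gives 17 > 13. Violating.
Others bid (2, 2, 25): truth gives 12; no alternative beats it.
Others bid (2, 11, 25): truth gives 10; no alternative beats it.
(Checking all 27 profiles: 8 have a profitable deviation, 19 do not.)

8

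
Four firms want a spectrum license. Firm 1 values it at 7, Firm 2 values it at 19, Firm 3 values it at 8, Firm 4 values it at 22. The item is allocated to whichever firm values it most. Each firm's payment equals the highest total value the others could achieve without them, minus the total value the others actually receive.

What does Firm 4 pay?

Firm 4 has the highest value and receives the item.
Without Firm 4, the item would go to the next-highest value, 19, so the others could achieve 19.
With Firm 4 present and winning, the others receive nothing, so their total is 0.
Payment = 19 - 0 = 19.

19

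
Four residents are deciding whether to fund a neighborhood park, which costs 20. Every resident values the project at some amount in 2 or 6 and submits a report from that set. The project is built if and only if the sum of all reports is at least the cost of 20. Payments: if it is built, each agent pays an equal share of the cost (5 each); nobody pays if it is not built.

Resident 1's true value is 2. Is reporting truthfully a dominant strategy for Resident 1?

Check each profile of the others' reports and compare truth against every alternative report.
Others report (2, 6, 6): truth gives 0, best alternative gives -3.
Others report (6, 2, 6): truth gives 0, best alternative gives -3.
Others report (6, 6, 2): truth gives 0, best alternative gives -3.
Others report (6, 6, 6): truth gives -3, best alternative gives -3.
Others report (2, 2, 2): truth gives 0, best alternative gives 0.
Others report (2, 2, 6): truth gives 0, best alternative gives 0.
(Remaining 2 profiles checked similarly; truth is weakly best in each.)
In every case the truthful report is at least as good as any alternative, so it is a dominant strategy.

Yes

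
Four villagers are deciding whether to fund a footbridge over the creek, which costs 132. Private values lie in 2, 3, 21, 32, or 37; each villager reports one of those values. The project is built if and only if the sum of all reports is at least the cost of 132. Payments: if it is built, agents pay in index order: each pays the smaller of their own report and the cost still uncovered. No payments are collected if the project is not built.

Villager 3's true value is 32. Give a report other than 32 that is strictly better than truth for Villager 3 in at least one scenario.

21

Suppose Villager 1 reports 37, Villager 2 reports 37 and Villager 4 reports 37.
Report 32: project built, pays 32, utility 32 - 32 = 0.
Report 21: project built, pays 21, utility 32 - 21 = 11.
So reporting 21 beats truth here (11 > 0).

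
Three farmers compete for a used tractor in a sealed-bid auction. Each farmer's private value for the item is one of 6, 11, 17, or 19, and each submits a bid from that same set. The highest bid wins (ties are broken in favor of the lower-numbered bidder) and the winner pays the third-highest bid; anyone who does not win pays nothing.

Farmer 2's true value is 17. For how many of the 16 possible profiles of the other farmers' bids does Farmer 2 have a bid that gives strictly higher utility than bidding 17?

Others bid (6, 19): truth gives 0; bid 19 gives 11 > 0. Violating.
Others bid (11, 19): truth gives 0; bid 19 gives 6 > 0. Violating.
Others bid (17, 6): truth gives 0; bid 19 gives 11 > 0. Violating.
Others bid (17, 11): truth gives 0; bid 19 gives 6 > 0. Violating.
Others bid (6, 6): truth gives 11; no alternative beats it.
Others bid (6, 11): truth gives 11; no alternative beats it.
(Checking all 16 profiles: 4 have a profitable deviation, 12 do not.)

4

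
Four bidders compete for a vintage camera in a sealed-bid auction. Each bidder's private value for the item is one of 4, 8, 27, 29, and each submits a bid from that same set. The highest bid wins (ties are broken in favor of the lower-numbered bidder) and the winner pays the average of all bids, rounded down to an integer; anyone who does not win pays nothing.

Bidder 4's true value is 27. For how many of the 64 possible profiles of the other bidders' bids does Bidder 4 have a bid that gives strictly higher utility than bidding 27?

19

Others bid (4, 4, 4): truth gives 18; bid 8 gives 22 > 18. Violating.
Others bid (4, 4, 27): truth gives 0; bid 29 gives 11 > 0. Violating.
Others bid (4, 8, 27): truth gives 0; bid 29 gives 10 > 0. Violating.
Others bid (4, 27, 4): truth gives 0; bid 29 gives 11 > 0. Violating.
Others bid (4, 4, 8): truth gives 17; no alternative beats it.
Others bid (4, 4, 29): truth gives 0; no alternative beats it.
(Checking all 64 profiles: 19 have a profitable deviation, 45 do not.)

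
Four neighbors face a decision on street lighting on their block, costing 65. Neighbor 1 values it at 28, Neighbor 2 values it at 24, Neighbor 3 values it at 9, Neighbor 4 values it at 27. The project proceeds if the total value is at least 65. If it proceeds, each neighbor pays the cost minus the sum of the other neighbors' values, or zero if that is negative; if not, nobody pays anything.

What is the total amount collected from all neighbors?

Total value 88 ≥ cost 65, so it is built.
Neighbor 1: others sum to 60; max(0, 65 - 60) = 5.
Neighbor 2: others sum to 64; max(0, 65 - 64) = 1.
Neighbor 3: others sum to 79; max(0, 65 - 79) = 0.
Neighbor 4: others sum to 61; max(0, 65 - 61) = 4.
Total collected = 5 + 1 + 0 + 4 = 10.

10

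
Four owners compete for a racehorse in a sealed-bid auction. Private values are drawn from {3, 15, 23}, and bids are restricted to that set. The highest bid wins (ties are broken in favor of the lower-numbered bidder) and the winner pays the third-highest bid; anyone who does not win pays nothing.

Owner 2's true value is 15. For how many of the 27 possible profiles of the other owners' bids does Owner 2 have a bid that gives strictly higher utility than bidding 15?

3

Others bid (3, 3, 23): truth gives 0; bid 23 gives 12 > 0. Violating.
Others bid (3, 23, 3): truth gives 0; bid 23 gives 12 > 0. Violating.
Others bid (15, 3, 3): truth gives 0; bid 23 gives 12 > 0. Violating.
Others bid (3, 3, 3): truth gives 12; no alternative beats it.
Others bid (3, 3, 15): truth gives 12; no alternative beats it.
(Checking all 27 profiles: 3 have a profitable deviation, 24 do not.)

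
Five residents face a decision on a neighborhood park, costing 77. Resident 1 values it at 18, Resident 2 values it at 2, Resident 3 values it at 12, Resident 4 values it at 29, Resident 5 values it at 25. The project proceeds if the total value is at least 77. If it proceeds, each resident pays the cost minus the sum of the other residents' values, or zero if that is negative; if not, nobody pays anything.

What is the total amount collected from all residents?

Total value 86 ≥ cost 77, so it is built.
Resident 1: others sum to 68; max(0, 77 - 68) = 9.
Resident 2: others sum to 84; max(0, 77 - 84) = 0.
Resident 3: others sum to 74; max(0, 77 - 74) = 3.
Resident 4: others sum to 57; max(0, 77 - 57) = 20.
Resident 5: others sum to 61; max(0, 77 - 61) = 16.
Total collected = 9 + 0 + 3 + 20 + 16 = 48.

48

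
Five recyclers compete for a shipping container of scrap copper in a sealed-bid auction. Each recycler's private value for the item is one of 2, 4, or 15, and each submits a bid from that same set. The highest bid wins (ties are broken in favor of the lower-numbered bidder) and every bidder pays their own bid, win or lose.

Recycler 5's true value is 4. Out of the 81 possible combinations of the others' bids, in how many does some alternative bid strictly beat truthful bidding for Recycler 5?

80

Others bid (2, 2, 2, 4): truth gives -4; bid 2 gives -2 > -4. Violating.
Others bid (2, 2, 2, 15): truth gives -4; bid 2 gives -2 > -4. Violating.
Others bid (2, 2, 4, 2): truth gives -4; bid 2 gives -2 > -4. Violating.
Others bid (2, 2, 4, 4): truth gives -4; bid 2 gives -2 > -4. Violating.
Others bid (2, 2, 2, 2): truth gives 0; no alternative beats it.
(Checking all 81 profiles: 80 have a profitable deviation, 1 does not.)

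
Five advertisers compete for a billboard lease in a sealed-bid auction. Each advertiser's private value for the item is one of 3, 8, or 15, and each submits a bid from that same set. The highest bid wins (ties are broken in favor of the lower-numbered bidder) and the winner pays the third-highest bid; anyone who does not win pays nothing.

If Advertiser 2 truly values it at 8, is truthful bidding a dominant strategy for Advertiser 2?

Consider the case where Advertiser 1 bids 3, Advertiser 3 bids 3, Advertiser 4 bids 3 and Advertiser 5 bids 15.
Truthful bid 8: loses, pays 0, utility 0.
Bid 15 instead: wins, pays 3, utility 8 - 3 = 5.
Since 5 > 0, bidding 15 is strictly better here, so truthful bidding is not dominant.

No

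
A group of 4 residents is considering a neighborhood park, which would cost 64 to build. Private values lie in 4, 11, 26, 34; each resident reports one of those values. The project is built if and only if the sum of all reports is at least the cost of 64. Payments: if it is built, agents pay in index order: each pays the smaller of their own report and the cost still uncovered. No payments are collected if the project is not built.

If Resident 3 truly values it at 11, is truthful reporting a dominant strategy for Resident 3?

No

Consider the case where Resident 1 reports 4, Resident 2 reports 26 and Resident 4 reports 34.
Truthful report 11: project built, pays 11, utility 11 - 11 = 0.
Report 4 instead: project built, pays 4, utility 11 - 4 = 7.
Since 7 > 0, reporting 4 is strictly better here, so truthful reporting is not dominant.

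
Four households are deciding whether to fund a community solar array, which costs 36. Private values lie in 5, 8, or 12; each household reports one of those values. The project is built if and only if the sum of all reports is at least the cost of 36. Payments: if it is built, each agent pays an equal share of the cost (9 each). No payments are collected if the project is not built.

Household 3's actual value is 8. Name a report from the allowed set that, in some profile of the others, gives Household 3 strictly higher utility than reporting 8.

Suppose Household 1 reports 5, Household 2 reports 12 and Household 4 reports 12.
Report 8: project built, pays 9, utility 8 - 9 = -1.
Report 5: project not built, utility 0.
So reporting 5 beats truth here (0 > -1).

5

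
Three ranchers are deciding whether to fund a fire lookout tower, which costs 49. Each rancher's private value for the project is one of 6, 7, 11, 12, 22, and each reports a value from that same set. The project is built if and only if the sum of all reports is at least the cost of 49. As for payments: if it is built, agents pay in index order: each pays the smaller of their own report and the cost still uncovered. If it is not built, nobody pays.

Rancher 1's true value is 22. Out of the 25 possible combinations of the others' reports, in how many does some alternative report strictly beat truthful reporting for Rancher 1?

Others report (22, 22): truth gives 0; report 6 gives 16 > 0. Violating.
Others report (6, 6): truth gives 0; no alternative beats it.
Others report (6, 7): truth gives 0; no alternative beats it.
(Checking all 25 profiles: 1 has a profitable deviation, 24 do not.)

1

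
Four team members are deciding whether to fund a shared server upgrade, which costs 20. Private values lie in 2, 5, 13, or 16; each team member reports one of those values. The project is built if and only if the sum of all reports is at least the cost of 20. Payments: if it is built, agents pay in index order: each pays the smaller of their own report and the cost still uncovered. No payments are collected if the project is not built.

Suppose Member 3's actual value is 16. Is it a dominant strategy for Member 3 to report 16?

No

Consider the case where Member 1 reports 2, Member 2 reports 2 and Member 4 reports 5.
Truthful report 16: project built, pays 16, utility 16 - 16 = 0.
Report 13 instead: project built, pays 13, utility 16 - 13 = 3.
Since 3 > 0, reporting 13 is strictly better here, so truthful reporting is not dominant.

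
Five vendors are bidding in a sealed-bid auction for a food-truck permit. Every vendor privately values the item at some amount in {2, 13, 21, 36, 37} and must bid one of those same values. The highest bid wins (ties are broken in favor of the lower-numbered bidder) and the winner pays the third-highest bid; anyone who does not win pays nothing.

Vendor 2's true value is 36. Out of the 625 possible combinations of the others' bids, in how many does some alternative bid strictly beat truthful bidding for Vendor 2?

108

Others bid (2, 2, 2, 37): truth gives 0; bid 37 gives 34 > 0. Violating.
Others bid (2, 2, 13, 37): truth gives 0; bid 37 gives 23 > 0. Violating.
Others bid (2, 2, 21, 37): truth gives 0; bid 37 gives 15 > 0. Violating.
Others bid (2, 2, 37, 2): truth gives 0; bid 37 gives 34 > 0. Violating.
Others bid (2, 2, 2, 2): truth gives 34; no alternative beats it.
Others bid (2, 2, 2, 13): truth gives 34; no alternative beats it.
(Checking all 625 profiles: 108 have a profitable deviation, 517 do not.)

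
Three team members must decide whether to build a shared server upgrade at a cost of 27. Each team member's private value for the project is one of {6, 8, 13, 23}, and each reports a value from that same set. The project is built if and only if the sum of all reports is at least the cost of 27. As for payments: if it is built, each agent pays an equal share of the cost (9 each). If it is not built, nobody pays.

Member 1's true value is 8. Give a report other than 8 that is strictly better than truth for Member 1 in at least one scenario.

6

Suppose Member 2 reports 6 and Member 3 reports 13.
Report 8: project built, pays 9, utility 8 - 9 = -1.
Report 6: project not built, utility 0.
So reporting 6 beats truth here (0 > -1).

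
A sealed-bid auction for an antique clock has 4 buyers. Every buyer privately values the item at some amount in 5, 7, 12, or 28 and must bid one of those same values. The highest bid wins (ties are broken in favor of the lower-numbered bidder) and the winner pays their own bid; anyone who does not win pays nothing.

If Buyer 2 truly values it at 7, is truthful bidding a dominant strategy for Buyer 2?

Check each profile of the others' bids and compare truth against every alternative bid.
Others bid (5, 5, 5): truth gives 0, best alternative gives 0.
Others bid (5, 5, 7): truth gives 0, best alternative gives 0.
Others bid (5, 5, 12): truth gives 0, best alternative gives 0.
Others bid (5, 5, 28): truth gives 0, best alternative gives 0.
Others bid (5, 7, 5): truth gives 0, best alternative gives 0.
Others bid (5, 7, 7): truth gives 0, best alternative gives 0.
(Remaining 58 profiles checked similarly; truth is weakly best in each.)
In every case the truthful bid is at least as good as any alternative, so it is a dominant strategy.

Yes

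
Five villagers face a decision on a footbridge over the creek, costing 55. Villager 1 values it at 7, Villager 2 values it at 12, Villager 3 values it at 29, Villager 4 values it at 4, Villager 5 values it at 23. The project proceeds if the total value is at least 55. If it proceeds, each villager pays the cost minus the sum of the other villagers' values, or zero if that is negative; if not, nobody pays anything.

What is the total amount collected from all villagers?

Total value 75 ≥ cost 55, so it is built.
Villager 1: others sum to 68; max(0, 55 - 68) = 0.
Villager 2: others sum to 63; max(0, 55 - 63) = 0.
Villager 3: others sum to 46; max(0, 55 - 46) = 9.
Villager 4: others sum to 71; max(0, 55 - 71) = 0.
Villager 5: others sum to 52; max(0, 55 - 52) = 3.
Total collected = 0 + 0 + 9 + 0 + 3 = 12.

12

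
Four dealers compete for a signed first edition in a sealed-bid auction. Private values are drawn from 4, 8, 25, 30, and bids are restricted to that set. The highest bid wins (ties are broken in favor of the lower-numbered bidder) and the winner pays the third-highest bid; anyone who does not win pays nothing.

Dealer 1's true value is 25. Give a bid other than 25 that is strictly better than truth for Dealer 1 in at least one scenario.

30

Suppose Dealer 2 bids 4, Dealer 3 bids 4 and Dealer 4 bids 30.
Bid 25: loses, pays 0, utility 0.
Bid 30: wins, pays 4, utility 25 - 4 = 21.
So bidding 30 beats truth here (21 > 0).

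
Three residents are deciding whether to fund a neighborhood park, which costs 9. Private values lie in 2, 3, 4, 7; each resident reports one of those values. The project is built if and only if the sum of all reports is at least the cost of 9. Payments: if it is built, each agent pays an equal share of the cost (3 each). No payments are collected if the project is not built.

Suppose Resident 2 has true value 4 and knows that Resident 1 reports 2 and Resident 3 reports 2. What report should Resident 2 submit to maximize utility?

Report 2: project not built, utility 0.
Report 3: project not built, utility 0.
Report 4: project not built, utility 0.
Report 7: project built, pays 3, utility 4 - 3 = 1.
The best choice is 7 with utility 1.

7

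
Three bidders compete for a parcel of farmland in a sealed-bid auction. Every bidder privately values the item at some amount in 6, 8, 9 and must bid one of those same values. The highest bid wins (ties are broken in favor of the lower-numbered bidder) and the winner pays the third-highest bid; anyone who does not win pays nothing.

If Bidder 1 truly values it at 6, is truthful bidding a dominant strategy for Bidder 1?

Check each profile of the others' bids and compare truth against every alternative bid.
Others bid (8, 8): truth gives 0, best alternative gives -2.
Others bid (6, 6): truth gives 0, best alternative gives 0.
Others bid (6, 8): truth gives 0, best alternative gives 0.
Others bid (6, 9): truth gives 0, best alternative gives 0.
Others bid (8, 6): truth gives 0, best alternative gives 0.
Others bid (8, 9): truth gives 0, best alternative gives 0.
(Remaining 3 profiles checked similarly; truth is weakly best in each.)
In every case the truthful bid is at least as good as any alternative, so it is a dominant strategy.

Yes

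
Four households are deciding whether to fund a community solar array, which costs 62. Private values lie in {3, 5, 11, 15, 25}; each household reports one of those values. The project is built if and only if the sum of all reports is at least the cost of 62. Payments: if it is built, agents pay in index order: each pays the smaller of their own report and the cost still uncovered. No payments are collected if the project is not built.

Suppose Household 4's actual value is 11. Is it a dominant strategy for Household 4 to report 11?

Yes

Check each profile of the others' reports and compare truth against every alternative report.
Others report (15, 25, 25): truth gives 11, best alternative gives 11.
Others report (25, 15, 25): truth gives 11, best alternative gives 11.
Others report (25, 25, 15): truth gives 11, best alternative gives 11.
Others report (25, 25, 25): truth gives 11, best alternative gives 11.
Others report (11, 25, 25): truth gives 10, best alternative gives 10.
Others report (25, 11, 25): truth gives 10, best alternative gives 10.
(Remaining 119 profiles checked similarly; truth is weakly best in each.)
In every case the truthful report is at least as good as any alternative, so it is a dominant strategy.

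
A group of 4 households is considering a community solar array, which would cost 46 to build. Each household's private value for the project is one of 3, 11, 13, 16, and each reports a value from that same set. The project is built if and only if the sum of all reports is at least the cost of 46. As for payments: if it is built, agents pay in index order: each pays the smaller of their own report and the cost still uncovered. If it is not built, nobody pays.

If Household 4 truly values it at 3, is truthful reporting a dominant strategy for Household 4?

Yes

Check each profile of the others' reports and compare truth against every alternative report.
Others report (3, 16, 16): truth gives 0, best alternative gives -8.
Others report (11, 11, 13): truth gives 0, best alternative gives -8.
Others report (11, 13, 11): truth gives 0, best alternative gives -8.
Others report (13, 11, 11): truth gives 0, best alternative gives -8.
Others report (16, 3, 16): truth gives 0, best alternative gives -8.
Others report (16, 16, 3): truth gives 0, best alternative gives -8.
(Remaining 58 profiles checked similarly; truth is weakly best in each.)
In every case the truthful report is at least as good as any alternative, so it is a dominant strategy.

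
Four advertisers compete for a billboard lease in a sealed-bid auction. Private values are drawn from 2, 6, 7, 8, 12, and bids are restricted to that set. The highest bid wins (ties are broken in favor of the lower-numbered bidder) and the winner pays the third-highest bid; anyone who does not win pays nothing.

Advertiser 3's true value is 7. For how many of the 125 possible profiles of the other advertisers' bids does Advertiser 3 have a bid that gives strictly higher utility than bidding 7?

24

Others bid (2, 2, 8): truth gives 0; bid 8 gives 5 > 0. Violating.
Others bid (2, 2, 12): truth gives 0; bid 12 gives 5 > 0. Violating.
Others bid (2, 6, 8): truth gives 0; bid 8 gives 1 > 0. Violating.
Others bid (2, 6, 12): truth gives 0; bid 12 gives 1 > 0. Violating.
Others bid (2, 2, 2): truth gives 5; no alternative beats it.
Others bid (2, 2, 6): truth gives 5; no alternative beats it.
(Checking all 125 profiles: 24 have a profitable deviation, 101 do not.)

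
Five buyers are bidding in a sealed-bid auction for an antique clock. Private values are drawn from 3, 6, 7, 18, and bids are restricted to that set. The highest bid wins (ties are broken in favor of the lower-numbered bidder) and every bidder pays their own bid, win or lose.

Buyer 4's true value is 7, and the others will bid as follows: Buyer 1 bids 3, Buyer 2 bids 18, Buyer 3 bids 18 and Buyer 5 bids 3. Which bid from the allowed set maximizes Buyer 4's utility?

Bid 3: loses but pays 3, utility -3.
Bid 6: loses but pays 6, utility -6.
Bid 7: loses but pays 7, utility -7.
Bid 18: loses but pays 18, utility -18.
The best choice is 3 with utility -3.

3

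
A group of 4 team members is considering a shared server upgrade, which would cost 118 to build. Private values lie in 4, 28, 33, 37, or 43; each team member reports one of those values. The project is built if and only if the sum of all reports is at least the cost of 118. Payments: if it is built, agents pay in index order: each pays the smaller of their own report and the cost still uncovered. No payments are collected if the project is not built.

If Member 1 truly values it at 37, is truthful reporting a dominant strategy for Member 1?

No

Consider the case where Member 2 reports 4, Member 3 reports 43 and Member 4 reports 43.
Truthful report 37: project built, pays 37, utility 37 - 37 = 0.
Report 28 instead: project built, pays 28, utility 37 - 28 = 9.
Since 9 > 0, reporting 28 is strictly better here, so truthful reporting is not dominant.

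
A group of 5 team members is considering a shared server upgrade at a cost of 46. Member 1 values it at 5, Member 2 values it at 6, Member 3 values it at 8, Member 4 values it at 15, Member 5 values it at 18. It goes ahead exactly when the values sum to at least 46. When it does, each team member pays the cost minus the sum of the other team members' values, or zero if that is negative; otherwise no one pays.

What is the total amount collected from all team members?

Total value 52 ≥ cost 46, so it is built.
Member 1: others sum to 47; max(0, 46 - 47) = 0.
Member 2: others sum to 46; max(0, 46 - 46) = 0.
Member 3: others sum to 44; max(0, 46 - 44) = 2.
Member 4: others sum to 37; max(0, 46 - 37) = 9.
Member 5: others sum to 34; max(0, 46 - 34) = 12.
Total collected = 0 + 0 + 2 + 9 + 12 = 23.

23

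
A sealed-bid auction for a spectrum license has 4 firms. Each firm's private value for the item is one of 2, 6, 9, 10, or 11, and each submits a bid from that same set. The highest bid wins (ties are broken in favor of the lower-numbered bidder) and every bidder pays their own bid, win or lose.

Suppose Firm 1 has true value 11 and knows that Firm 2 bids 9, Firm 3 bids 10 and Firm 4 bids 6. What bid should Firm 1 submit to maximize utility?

10

Bid 2: loses but pays 2, utility -2.
Bid 6: loses but pays 6, utility -6.
Bid 9: loses but pays 9, utility -9.
Bid 10: wins, pays 10, utility 11 - 10 = 1.
Bid 11: wins, pays 11, utility 11 - 11 = 0.
The best choice is 10 with utility 1.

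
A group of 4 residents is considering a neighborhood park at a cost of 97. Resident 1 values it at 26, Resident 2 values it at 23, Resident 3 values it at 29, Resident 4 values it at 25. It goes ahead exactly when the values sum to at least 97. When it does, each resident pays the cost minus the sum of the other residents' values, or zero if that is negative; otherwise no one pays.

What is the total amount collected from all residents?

Total value 103 ≥ cost 97, so it is built.
Resident 1: others sum to 77; max(0, 97 - 77) = 20.
Resident 2: others sum to 80; max(0, 97 - 80) = 17.
Resident 3: others sum to 74; max(0, 97 - 74) = 23.
Resident 4: others sum to 78; max(0, 97 - 78) = 19.
Total collected = 20 + 17 + 23 + 19 = 79.

79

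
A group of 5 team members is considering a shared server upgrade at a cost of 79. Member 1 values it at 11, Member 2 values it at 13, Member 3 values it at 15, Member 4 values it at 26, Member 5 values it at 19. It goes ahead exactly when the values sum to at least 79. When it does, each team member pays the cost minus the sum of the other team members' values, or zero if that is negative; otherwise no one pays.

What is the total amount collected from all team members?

59

Total value 84 ≥ cost 79, so it is built.
Member 1: others sum to 73; max(0, 79 - 73) = 6.
Member 2: others sum to 71; max(0, 79 - 71) = 8.
Member 3: others sum to 69; max(0, 79 - 69) = 10.
Member 4: others sum to 58; max(0, 79 - 58) = 21.
Member 5: others sum to 65; max(0, 79 - 65) = 14.
Total collected = 6 + 8 + 10 + 21 + 14 = 59.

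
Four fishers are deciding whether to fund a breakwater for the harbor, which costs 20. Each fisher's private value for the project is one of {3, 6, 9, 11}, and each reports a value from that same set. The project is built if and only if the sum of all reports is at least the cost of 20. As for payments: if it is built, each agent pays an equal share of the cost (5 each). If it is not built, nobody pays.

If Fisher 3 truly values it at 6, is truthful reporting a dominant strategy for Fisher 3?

Consider the case where Fisher 1 reports 3, Fisher 2 reports 3 and Fisher 4 reports 3.
Truthful report 6: project not built, utility 0.
Report 11 instead: project built, pays 5, utility 6 - 5 = 1.
Since 1 > 0, reporting 11 is strictly better here, so truthful reporting is not dominant.

No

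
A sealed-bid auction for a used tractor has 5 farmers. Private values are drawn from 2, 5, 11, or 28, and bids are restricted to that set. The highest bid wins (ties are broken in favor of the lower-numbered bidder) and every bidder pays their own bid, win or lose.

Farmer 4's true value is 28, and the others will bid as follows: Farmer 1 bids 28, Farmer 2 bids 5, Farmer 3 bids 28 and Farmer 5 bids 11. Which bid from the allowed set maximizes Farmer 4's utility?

Bid 2: loses but pays 2, utility -2.
Bid 5: loses but pays 5, utility -5.
Bid 11: loses but pays 11, utility -11.
Bid 28: loses but pays 28, utility -28.
The best choice is 2 with utility -2.

2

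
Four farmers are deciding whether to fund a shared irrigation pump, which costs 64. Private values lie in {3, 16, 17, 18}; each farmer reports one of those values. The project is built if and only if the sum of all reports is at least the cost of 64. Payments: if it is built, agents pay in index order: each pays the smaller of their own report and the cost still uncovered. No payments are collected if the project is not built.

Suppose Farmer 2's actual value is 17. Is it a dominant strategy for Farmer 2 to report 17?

No

Consider the case where Farmer 1 reports 16, Farmer 3 reports 16 and Farmer 4 reports 16.
Truthful report 17: project built, pays 17, utility 17 - 17 = 0.
Report 16 instead: project built, pays 16, utility 17 - 16 = 1.
Since 1 > 0, reporting 16 is strictly better here, so truthful reporting is not dominant.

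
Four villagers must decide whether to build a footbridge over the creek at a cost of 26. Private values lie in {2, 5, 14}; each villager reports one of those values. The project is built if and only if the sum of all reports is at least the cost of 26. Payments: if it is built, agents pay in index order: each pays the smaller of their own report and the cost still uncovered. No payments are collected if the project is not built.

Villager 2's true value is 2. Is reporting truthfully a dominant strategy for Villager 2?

Check each profile of the others' reports and compare truth against every alternative report.
Others report (2, 5, 14): truth gives 0, best alternative gives -3.
Others report (2, 14, 5): truth gives 0, best alternative gives -3.
Others report (2, 14, 14): truth gives 0, best alternative gives -3.
Others report (5, 2, 14): truth gives 0, best alternative gives -3.
Others report (5, 5, 14): truth gives 0, best alternative gives -3.
Others report (5, 14, 2): truth gives 0, best alternative gives -3.
(Remaining 21 profiles checked similarly; truth is weakly best in each.)
In every case the truthful report is at least as good as any alternative, so it is a dominant strategy.

Yes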